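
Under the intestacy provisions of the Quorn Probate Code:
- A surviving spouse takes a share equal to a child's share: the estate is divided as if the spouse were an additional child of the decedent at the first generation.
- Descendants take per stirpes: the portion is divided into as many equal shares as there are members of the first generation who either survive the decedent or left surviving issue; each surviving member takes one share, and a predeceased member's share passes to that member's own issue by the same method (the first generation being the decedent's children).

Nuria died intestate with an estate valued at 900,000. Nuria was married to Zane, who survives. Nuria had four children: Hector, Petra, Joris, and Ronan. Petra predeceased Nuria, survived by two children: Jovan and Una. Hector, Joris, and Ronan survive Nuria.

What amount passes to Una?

Una receives 90,000.

The spouse counts as an additional share at the children's level, so there are 5 primary shares of 180,000. Zane takes one such share (180,000).
The children's combined portion (720,000) is divided into 4 shares of 180,000: Hector, Joris, and Ronan each take 180,000; Petra's 180,000 share passes to Petra's issue.
Petra's share (180,000) is divided into 2 shares of 90,000: Jovan and Una each take 90,000.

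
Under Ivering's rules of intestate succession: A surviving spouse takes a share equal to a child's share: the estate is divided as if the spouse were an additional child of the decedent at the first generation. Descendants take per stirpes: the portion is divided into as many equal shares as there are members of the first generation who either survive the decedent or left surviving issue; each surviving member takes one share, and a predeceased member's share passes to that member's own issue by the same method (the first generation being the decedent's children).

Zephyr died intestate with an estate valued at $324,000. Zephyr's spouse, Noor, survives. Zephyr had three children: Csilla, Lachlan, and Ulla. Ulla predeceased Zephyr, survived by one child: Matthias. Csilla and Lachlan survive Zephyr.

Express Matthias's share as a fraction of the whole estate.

The spouse counts as an additional share at the children's level, so there are 4 primary shares of $81,000. Noor takes one such share ($81,000).
The children's combined portion ($243,000) is divided into 3 shares of $81,000: Csilla and Lachlan each take $81,000; Ulla's $81,000 share passes to Ulla's issue.
Ulla's share ($81,000) passes entirely to Matthias.

Matthias receives 1/4 of the estate.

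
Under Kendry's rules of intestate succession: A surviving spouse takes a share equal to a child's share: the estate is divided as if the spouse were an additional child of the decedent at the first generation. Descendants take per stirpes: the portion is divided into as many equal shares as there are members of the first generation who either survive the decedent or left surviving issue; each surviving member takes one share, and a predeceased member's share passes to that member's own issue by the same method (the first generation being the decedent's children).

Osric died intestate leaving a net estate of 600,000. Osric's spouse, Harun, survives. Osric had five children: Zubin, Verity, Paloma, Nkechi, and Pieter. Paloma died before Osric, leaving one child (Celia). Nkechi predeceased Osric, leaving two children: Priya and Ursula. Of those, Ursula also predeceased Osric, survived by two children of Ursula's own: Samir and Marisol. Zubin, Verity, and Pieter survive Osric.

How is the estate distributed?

Harun: 100,000; Zubin: 100,000; Verity: 100,000; Celia: 100,000; Priya: 50,000; Samir: 25,000; Marisol: 25,000; Pieter: 100,000

The spouse counts as an additional share at the children's level, so there are 6 primary shares of 100,000. Harun takes one such share (100,000).
The children's combined portion (500,000) is divided into 5 shares of 100,000: Zubin, Verity, and Pieter each take 100,000; Paloma's 100,000 share passes to Paloma's issue; Nkechi's 100,000 share passes to Nkechi's issue.
Paloma's share (100,000) passes entirely to Celia.
Nkechi's share (100,000) is divided into 2 shares of 50,000: Priya takes 50,000; Ursula's 50,000 share passes to Ursula's issue.
Ursula's share (50,000) is divided into 2 shares of 25,000: Samir and Marisol each take 25,000.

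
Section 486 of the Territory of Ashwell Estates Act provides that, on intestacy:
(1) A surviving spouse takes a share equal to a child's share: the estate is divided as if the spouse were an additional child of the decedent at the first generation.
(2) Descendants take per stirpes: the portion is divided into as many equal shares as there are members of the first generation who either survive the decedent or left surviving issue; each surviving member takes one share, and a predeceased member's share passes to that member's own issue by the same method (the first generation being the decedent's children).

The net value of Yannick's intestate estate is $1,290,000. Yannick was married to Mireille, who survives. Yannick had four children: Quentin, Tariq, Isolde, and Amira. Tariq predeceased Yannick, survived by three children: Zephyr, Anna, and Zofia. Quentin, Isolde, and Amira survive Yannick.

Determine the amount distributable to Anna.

Anna receives $86,000.

The spouse counts as an additional share at the children's level, so there are 5 primary shares of $258,000. Mireille takes one such share ($258,000).
The children's combined portion ($1,032,000) is divided into 4 shares of $258,000: Quentin, Isolde, and Amira each take $258,000; Tariq's $258,000 share passes to Tariq's issue.
Tariq's share ($258,000) is divided into 3 shares of $86,000: Zephyr, Anna, and Zofia each take $86,000.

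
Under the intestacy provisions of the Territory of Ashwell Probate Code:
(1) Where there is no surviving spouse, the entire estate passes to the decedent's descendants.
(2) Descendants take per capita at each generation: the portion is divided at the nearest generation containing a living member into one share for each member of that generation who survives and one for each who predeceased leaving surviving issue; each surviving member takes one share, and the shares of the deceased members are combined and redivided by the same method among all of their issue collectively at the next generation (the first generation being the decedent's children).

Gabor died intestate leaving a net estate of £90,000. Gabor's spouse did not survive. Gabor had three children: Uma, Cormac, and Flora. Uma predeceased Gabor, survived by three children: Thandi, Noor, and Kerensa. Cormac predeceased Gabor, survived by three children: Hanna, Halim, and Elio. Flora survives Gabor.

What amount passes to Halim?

Halim receives £10,000.

The entire £90,000 passes to the descendants.
That amount (£90,000) is divided at the children's generation into 3 shares of £30,000. Flora takes £30,000. The 2 shares of the deceased (Uma and Cormac) are combined into a pool of £60,000.
That pool (£60,000) is divided at the grandchildren's generation equally among Thandi, Noor, Kerensa, Hanna, Halim, and Elio: £10,000 each.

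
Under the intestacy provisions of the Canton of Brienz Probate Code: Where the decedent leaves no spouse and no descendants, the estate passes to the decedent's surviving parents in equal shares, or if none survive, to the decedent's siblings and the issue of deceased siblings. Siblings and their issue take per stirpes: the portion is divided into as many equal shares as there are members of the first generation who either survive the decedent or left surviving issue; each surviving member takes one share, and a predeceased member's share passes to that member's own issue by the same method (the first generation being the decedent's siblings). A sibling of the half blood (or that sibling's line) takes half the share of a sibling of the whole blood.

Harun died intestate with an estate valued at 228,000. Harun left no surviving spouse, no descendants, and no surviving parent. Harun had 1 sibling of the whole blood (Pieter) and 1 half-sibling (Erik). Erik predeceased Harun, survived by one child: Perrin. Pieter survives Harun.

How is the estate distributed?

The entire 228,000 passes to the siblings and their issue.
Counting each half-blood sibling's line as half a unit, there are 3/2 units in 228,000, so one unit is 152,000. Whole-blood lines (Pieter) take 152,000 each; half-blood lines (Erik) take 76,000 each.
Erik's share (76,000) passes entirely to Perrin.

Perrin: 76,000; Pieter: 152,000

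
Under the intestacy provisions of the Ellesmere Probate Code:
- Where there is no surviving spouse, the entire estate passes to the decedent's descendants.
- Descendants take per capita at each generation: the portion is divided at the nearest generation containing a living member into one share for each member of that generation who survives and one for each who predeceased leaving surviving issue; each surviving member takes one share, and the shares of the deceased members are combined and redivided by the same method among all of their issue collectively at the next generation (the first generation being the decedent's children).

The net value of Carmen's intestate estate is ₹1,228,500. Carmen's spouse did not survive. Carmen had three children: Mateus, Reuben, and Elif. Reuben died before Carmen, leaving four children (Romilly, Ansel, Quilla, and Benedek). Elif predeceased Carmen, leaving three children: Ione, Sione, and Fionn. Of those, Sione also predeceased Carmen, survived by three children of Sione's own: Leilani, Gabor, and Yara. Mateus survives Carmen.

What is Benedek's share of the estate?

Benedek receives ₹117,000.

The entire ₹1,228,500 passes to the descendants.
That amount (₹1,228,500) is divided at the children's generation into 3 shares of ₹409,500. Mateus takes ₹409,500. The 2 shares of the deceased (Reuben and Elif) are combined into a pool of ₹819,000.
That pool (₹819,000) is divided at the grandchildren's generation into 7 shares of ₹117,000. Romilly, Ansel, Quilla, Benedek, Ione, and Fionn each take ₹117,000. The remaining share for the deceased Sione (₹117,000) is carried to the next generation.
That pool (₹117,000) is divided at the great-grandchildren's generation equally among Leilani, Gabor, and Yara: ₹39,000 each.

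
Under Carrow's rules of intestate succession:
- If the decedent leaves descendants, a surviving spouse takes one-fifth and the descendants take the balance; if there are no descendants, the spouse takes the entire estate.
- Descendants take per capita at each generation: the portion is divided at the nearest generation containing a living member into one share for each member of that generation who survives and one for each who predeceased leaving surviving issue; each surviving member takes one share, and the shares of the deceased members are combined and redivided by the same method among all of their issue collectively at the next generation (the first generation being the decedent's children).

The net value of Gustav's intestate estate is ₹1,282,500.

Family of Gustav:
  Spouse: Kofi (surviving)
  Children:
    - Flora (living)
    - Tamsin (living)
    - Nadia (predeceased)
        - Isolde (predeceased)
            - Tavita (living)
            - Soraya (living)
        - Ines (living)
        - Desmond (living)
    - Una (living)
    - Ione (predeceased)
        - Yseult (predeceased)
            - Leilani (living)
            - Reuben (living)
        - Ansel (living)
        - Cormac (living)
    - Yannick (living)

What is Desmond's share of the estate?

Kofi takes one-fifth of ₹1,282,500 = ₹256,500. The remaining ₹1,026,000 passes to the descendants.
The descendants' portion (₹1,026,000) is divided at the children's generation into 6 shares of ₹171,000. Flora, Tamsin, Una, and Yannick each take ₹171,000. The 2 shares of the deceased (Nadia and Ione) are combined into a pool of ₹342,000.
That pool (₹342,000) is divided at the grandchildren's generation into 6 shares of ₹57,000. Ines, Desmond, Ansel, and Cormac each take ₹57,000. The 2 shares of the deceased (Isolde and Yseult) are combined into a pool of ₹114,000.
That pool (₹114,000) is divided at the great-grandchildren's generation equally among Tavita, Soraya, Leilani, and Reuben: ₹28,500 each.

Desmond receives ₹57,000.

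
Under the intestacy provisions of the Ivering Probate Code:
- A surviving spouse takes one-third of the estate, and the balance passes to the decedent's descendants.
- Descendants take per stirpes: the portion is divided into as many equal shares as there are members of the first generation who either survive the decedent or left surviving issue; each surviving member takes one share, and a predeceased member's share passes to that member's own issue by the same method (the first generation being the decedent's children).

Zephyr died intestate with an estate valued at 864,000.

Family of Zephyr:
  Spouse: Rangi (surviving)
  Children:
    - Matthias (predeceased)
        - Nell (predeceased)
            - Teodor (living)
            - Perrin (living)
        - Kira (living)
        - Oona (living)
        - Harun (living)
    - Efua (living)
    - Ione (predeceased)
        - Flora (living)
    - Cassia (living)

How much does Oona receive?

Oona receives 36,000.

Rangi takes one-third of 864,000 = 288,000. The remaining 576,000 passes to the descendants.
The descendants' portion (576,000) is divided into 4 shares of 144,000: Efua and Cassia each take 144,000; Matthias's 144,000 share passes to Matthias's issue; Ione's 144,000 share passes to Ione's issue.
Matthias's share (144,000) is divided into 4 shares of 36,000: Kira, Oona, and Harun each take 36,000; Nell's 36,000 share passes to Nell's issue.
Nell's share (36,000) is divided into 2 shares of 18,000: Teodor and Perrin each take 18,000.
Ione's share (144,000) passes entirely to Flora.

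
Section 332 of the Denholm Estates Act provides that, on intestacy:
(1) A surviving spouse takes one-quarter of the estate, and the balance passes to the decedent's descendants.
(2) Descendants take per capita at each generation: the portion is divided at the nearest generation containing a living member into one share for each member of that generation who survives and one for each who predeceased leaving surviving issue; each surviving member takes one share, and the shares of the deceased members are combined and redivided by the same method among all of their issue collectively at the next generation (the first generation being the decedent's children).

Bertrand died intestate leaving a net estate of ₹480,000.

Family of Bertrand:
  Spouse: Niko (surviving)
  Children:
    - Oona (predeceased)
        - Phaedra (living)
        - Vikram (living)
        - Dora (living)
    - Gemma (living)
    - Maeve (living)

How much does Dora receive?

Niko takes one-quarter of ₹480,000 = ₹120,000. The remaining ₹360,000 passes to the descendants.
The descendants' portion (₹360,000) is divided at the children's generation into 3 shares of ₹120,000. Gemma and Maeve each take ₹120,000. The remaining share for the deceased Oona (₹120,000) is carried to the next generation.
That pool (₹120,000) is divided at the grandchildren's generation equally among Phaedra, Vikram, and Dora: ₹40,000 each.

Dora receives ₹40,000.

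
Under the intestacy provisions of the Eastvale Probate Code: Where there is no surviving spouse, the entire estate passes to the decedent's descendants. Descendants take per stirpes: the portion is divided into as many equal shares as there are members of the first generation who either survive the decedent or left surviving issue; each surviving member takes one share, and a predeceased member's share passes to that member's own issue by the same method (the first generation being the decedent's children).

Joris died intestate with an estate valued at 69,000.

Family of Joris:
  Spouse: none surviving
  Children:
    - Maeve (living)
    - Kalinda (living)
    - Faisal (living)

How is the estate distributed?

Maeve: 23,000; Kalinda: 23,000; Faisal: 23,000

The entire 69,000 passes to the descendants.
That amount (69,000) is divided into 3 shares of 23,000: Maeve, Kalinda, and Faisal each take 23,000.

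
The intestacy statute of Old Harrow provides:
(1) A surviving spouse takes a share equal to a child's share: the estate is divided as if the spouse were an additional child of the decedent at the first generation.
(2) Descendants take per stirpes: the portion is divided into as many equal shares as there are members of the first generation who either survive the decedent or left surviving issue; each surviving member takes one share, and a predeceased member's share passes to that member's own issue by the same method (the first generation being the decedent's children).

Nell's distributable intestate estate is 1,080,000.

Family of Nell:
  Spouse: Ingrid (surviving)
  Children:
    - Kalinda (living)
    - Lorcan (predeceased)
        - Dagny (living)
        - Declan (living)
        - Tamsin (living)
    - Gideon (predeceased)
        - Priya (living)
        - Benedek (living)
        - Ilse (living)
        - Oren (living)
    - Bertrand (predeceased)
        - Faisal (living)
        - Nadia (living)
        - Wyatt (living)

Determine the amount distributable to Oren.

Oren receives 54,000.

The spouse counts as an additional share at the children's level, so there are 5 primary shares of 216,000. Ingrid takes one such share (216,000).
The children's combined portion (864,000) is divided into 4 shares of 216,000: Kalinda takes 216,000; Lorcan's 216,000 share passes to Lorcan's issue; Gideon's 216,000 share passes to Gideon's issue; Bertrand's 216,000 share passes to Bertrand's issue.
Lorcan's share (216,000) is divided into 3 shares of 72,000: Dagny, Declan, and Tamsin each take 72,000.
Gideon's share (216,000) is divided into 4 shares of 54,000: Priya, Benedek, Ilse, and Oren each take 54,000.
Bertrand's share (216,000) is divided into 3 shares of 72,000: Faisal, Nadia, and Wyatt each take 72,000.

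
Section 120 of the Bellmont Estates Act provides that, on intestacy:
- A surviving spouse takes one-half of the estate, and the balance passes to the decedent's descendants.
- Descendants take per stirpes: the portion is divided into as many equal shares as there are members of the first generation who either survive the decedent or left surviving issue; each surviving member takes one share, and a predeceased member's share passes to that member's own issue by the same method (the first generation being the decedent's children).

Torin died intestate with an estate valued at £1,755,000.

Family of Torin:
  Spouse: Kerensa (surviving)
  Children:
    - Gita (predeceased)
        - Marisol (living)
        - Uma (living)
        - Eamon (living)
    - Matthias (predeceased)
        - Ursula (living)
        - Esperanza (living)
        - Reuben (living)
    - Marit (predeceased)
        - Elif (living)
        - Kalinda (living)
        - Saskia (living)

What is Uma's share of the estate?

Uma receives £97,500.

Kerensa takes one-half of £1,755,000 = £877,500. The remaining £877,500 passes to the descendants.
The descendants' portion (£877,500) is divided into 3 shares of £292,500: Gita's £292,500 share passes to Gita's issue; Matthias's £292,500 share passes to Matthias's issue; Marit's £292,500 share passes to Marit's issue.
Gita's share (£292,500) is divided into 3 shares of £97,500: Marisol, Uma, and Eamon each take £97,500.
Matthias's share (£292,500) is divided into 3 shares of £97,500: Ursula, Esperanza, and Reuben each take £97,500.
Marit's share (£292,500) is divided into 3 shares of £97,500: Elif, Kalinda, and Saskia each take £97,500.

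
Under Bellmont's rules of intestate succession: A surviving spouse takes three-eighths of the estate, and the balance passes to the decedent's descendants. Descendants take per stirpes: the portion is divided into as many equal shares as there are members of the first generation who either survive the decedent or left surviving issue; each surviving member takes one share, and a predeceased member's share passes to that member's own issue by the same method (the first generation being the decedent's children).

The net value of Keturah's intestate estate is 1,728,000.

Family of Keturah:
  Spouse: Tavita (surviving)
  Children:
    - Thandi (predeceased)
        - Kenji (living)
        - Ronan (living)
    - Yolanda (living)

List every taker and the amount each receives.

Tavita: 648,000; Kenji: 270,000; Ronan: 270,000; Yolanda: 540,000

Tavita takes three-eighths of 1,728,000 = 648,000. The remaining 1,080,000 passes to the descendants.
The descendants' portion (1,080,000) is divided into 2 shares of 540,000: Yolanda takes 540,000; Thandi's 540,000 share passes to Thandi's issue.
Thandi's share (540,000) is divided into 2 shares of 270,000: Kenji and Ronan each take 270,000.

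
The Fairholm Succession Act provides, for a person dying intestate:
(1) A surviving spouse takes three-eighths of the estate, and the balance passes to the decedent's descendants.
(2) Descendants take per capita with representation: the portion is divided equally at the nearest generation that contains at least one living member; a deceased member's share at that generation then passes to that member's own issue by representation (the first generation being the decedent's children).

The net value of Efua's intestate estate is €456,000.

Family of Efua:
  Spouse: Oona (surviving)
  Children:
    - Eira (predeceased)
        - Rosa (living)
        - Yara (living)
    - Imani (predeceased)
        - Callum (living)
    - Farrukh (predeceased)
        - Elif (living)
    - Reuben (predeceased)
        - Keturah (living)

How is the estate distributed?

Oona: €171,000; Rosa: €57,000; Yara: €57,000; Callum: €57,000; Elif: €57,000; Keturah: €57,000

Oona takes three-eighths of €456,000 = €171,000. The remaining €285,000 passes to the descendants.
No child survives, so the initial division is made at the grandchildren's generation.
The descendants' portion (€285,000) is divided into 5 shares of €57,000: Rosa, Yara, Callum, Elif, and Keturah each take €57,000.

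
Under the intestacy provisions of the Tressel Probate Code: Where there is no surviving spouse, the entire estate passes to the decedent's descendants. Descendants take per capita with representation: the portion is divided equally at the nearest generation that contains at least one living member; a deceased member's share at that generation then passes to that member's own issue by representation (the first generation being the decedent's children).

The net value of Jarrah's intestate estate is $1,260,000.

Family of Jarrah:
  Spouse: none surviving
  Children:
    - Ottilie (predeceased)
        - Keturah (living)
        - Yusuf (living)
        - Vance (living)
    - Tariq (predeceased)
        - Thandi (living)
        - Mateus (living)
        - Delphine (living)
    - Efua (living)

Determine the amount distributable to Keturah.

Keturah receives $140,000.

The entire $1,260,000 passes to the descendants.
That amount ($1,260,000) is divided into 3 shares of $420,000: Efua takes $420,000; Ottilie's $420,000 share passes to Ottilie's issue; Tariq's $420,000 share passes to Tariq's issue.
Ottilie's share ($420,000) is divided into 3 shares of $140,000: Keturah, Yusuf, and Vance each take $140,000.
Tariq's share ($420,000) is divided into 3 shares of $140,000: Thandi, Mateus, and Delphine each take $140,000.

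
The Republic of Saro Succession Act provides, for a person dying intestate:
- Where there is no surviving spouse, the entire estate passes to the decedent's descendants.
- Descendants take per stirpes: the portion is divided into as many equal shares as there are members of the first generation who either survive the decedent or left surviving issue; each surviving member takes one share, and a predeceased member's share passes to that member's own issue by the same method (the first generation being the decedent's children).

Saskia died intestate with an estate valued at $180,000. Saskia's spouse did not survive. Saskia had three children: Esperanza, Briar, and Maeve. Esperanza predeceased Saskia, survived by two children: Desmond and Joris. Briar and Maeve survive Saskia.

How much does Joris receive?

The entire $180,000 passes to the descendants.
That amount ($180,000) is divided into 3 shares of $60,000: Briar and Maeve each take $60,000; Esperanza's $60,000 share passes to Esperanza's issue.
Esperanza's share ($60,000) is divided into 2 shares of $30,000: Desmond and Joris each take $30,000.

Joris receives $30,000.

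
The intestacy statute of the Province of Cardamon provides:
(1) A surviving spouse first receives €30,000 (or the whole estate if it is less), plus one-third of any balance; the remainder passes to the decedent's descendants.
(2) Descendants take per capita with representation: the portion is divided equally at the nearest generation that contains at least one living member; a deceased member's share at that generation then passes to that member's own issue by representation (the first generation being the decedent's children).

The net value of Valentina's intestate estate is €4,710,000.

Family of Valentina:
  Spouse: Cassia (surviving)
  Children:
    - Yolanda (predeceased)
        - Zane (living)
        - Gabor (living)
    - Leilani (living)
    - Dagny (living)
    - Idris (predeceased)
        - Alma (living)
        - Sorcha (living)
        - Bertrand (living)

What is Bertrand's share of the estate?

Cassia first takes €30,000, leaving a balance of €4,680,000. Cassia then takes one-third of the balance (€1,560,000), for a total of €1,590,000. The remaining €3,120,000 passes to the descendants.
The descendants' portion (€3,120,000) is divided into 4 shares of €780,000: Leilani and Dagny each take €780,000; Yolanda's €780,000 share passes to Yolanda's issue; Idris's €780,000 share passes to Idris's issue.
Yolanda's share (€780,000) is divided into 2 shares of €390,000: Zane and Gabor each take €390,000.
Idris's share (€780,000) is divided into 3 shares of €260,000: Alma, Sorcha, and Bertrand each take €260,000.

Bertrand receives €260,000.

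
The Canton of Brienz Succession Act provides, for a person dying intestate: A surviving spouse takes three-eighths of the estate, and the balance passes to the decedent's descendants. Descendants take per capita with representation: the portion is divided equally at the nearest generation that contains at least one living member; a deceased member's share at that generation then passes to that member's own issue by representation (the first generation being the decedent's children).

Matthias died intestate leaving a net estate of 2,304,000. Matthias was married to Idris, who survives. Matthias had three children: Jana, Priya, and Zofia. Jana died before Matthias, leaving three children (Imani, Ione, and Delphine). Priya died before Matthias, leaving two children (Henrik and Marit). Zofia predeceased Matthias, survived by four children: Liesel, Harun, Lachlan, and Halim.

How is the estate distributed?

Idris: 864,000; Imani: 160,000; Ione: 160,000; Delphine: 160,000; Henrik: 160,000; Marit: 160,000; Liesel: 160,000; Harun: 160,000; Lachlan: 160,000; Halim: 160,000

Idris takes three-eighths of 2,304,000 = 864,000. The remaining 1,440,000 passes to the descendants.
No child survives, so the initial division is made at the grandchildren's generation.
The descendants' portion (1,440,000) is divided into 9 shares of 160,000: Imani, Ione, Delphine, Henrik, Marit, Liesel, Harun, Lachlan, and Halim each take 160,000.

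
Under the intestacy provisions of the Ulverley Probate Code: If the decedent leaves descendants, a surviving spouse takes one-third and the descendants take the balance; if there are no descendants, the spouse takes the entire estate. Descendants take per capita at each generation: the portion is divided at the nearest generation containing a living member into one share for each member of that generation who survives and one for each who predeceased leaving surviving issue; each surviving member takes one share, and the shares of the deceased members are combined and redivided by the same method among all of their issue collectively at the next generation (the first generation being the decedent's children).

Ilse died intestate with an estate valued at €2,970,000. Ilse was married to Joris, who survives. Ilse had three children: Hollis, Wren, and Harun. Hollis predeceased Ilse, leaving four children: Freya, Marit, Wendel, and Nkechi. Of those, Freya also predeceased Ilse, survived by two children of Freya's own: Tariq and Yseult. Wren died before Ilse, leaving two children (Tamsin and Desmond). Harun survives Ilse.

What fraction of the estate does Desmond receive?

Joris takes one-third of €2,970,000 = €990,000. The remaining €1,980,000 passes to the descendants.
The descendants' portion (€1,980,000) is divided at the children's generation into 3 shares of €660,000. Harun takes €660,000. The 2 shares of the deceased (Hollis and Wren) are combined into a pool of €1,320,000.
That pool (€1,320,000) is divided at the grandchildren's generation into 6 shares of €220,000. Marit, Wendel, Nkechi, Tamsin, and Desmond each take €220,000. The remaining share for the deceased Freya (€220,000) is carried to the next generation.
That pool (€220,000) is divided at the great-grandchildren's generation equally among Tariq and Yseult: €110,000 each.

Desmond receives 2/27 of the estate.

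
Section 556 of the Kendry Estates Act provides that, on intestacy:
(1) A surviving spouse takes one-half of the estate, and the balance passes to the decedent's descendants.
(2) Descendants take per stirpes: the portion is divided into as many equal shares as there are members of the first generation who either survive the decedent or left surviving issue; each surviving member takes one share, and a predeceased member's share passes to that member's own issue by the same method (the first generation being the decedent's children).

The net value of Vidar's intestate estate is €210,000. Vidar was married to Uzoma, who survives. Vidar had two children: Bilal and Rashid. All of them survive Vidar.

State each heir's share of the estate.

Uzoma takes one-half of €210,000 = €105,000. The remaining €105,000 passes to the descendants.
The descendants' portion (€105,000) is divided into 2 shares of €52,500: Bilal and Rashid each take €52,500.

Uzoma: €105,000; Bilal: €52,500; Rashid: €52,500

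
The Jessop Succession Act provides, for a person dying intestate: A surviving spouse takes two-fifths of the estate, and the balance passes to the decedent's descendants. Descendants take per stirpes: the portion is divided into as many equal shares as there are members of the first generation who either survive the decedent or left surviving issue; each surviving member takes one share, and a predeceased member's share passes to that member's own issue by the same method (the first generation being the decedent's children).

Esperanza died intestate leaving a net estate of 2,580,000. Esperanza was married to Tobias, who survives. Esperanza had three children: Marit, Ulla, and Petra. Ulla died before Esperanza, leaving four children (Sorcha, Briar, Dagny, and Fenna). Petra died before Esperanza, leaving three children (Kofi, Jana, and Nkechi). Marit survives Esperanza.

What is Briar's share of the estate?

Tobias takes two-fifths of 2,580,000 = 1,032,000. The remaining 1,548,000 passes to the descendants.
The descendants' portion (1,548,000) is divided into 3 shares of 516,000: Marit takes 516,000; Ulla's 516,000 share passes to Ulla's issue; Petra's 516,000 share passes to Petra's issue.
Ulla's share (516,000) is divided into 4 shares of 129,000: Sorcha, Briar, Dagny, and Fenna each take 129,000.
Petra's share (516,000) is divided into 3 shares of 172,000: Kofi, Jana, and Nkechi each take 172,000.

Briar receives 129,000.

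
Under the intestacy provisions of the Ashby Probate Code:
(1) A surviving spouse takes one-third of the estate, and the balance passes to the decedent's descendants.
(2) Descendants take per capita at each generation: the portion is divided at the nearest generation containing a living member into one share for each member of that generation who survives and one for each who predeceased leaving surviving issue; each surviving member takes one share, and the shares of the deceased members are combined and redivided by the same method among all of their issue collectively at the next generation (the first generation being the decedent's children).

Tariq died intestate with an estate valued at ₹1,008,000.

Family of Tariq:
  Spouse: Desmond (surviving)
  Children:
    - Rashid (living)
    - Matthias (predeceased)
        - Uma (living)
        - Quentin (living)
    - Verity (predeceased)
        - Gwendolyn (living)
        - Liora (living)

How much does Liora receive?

Desmond takes one-third of ₹1,008,000 = ₹336,000. The remaining ₹672,000 passes to the descendants.
The descendants' portion (₹672,000) is divided at the children's generation into 3 shares of ₹224,000. Rashid takes ₹224,000. The 2 shares of the deceased (Matthias and Verity) are combined into a pool of ₹448,000.
That pool (₹448,000) is divided at the grandchildren's generation equally among Uma, Quentin, Gwendolyn, and Liora: ₹112,000 each.

Liora receives ₹112,000.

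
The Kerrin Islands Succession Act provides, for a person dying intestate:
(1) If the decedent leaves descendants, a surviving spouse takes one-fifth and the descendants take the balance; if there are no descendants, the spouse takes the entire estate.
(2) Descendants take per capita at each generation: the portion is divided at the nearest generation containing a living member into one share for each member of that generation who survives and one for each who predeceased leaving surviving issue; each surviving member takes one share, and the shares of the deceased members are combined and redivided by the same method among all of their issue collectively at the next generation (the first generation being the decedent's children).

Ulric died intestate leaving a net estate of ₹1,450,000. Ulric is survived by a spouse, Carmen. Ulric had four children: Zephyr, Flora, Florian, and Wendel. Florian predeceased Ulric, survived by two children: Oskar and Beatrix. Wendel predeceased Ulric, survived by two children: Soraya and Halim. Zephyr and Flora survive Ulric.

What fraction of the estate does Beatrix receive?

Carmen takes one-fifth of ₹1,450,000 = ₹290,000. The remaining ₹1,160,000 passes to the descendants.
The descendants' portion (₹1,160,000) is divided at the children's generation into 4 shares of ₹290,000. Zephyr and Flora each take ₹290,000. The 2 shares of the deceased (Florian and Wendel) are combined into a pool of ₹580,000.
That pool (₹580,000) is divided at the grandchildren's generation equally among Oskar, Beatrix, Soraya, and Halim: ₹145,000 each.

Beatrix receives 1/10 of the estate.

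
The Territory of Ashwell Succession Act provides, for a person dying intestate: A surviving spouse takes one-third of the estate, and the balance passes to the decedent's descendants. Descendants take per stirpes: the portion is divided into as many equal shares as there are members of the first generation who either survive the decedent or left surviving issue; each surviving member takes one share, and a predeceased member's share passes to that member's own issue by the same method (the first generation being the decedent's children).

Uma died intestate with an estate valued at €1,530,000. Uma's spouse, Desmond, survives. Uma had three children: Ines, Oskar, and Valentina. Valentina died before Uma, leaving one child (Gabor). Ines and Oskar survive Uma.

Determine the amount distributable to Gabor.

Desmond takes one-third of €1,530,000 = €510,000. The remaining €1,020,000 passes to the descendants.
The descendants' portion (€1,020,000) is divided into 3 shares of €340,000: Ines and Oskar each take €340,000; Valentina's €340,000 share passes to Valentina's issue.
Valentina's share (€340,000) passes entirely to Gabor.

Gabor receives €340,000.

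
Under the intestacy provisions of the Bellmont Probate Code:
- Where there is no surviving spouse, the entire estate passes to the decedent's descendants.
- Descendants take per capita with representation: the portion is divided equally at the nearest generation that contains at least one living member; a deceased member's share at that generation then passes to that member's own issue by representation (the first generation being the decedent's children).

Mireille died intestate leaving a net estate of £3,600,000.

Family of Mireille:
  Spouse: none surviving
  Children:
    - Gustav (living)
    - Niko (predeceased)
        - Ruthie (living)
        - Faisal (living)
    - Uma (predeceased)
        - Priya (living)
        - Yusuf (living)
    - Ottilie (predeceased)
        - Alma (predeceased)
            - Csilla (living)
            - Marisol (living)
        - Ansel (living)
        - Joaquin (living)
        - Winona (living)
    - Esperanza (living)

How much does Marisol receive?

The entire £3,600,000 passes to the descendants.
That amount (£3,600,000) is divided into 5 shares of £720,000: Gustav and Esperanza each take £720,000; Niko's £720,000 share passes to Niko's issue; Uma's £720,000 share passes to Uma's issue; Ottilie's £720,000 share passes to Ottilie's issue.
Niko's share (£720,000) is divided into 2 shares of £360,000: Ruthie and Faisal each take £360,000.
Uma's share (£720,000) is divided into 2 shares of £360,000: Priya and Yusuf each take £360,000.
Ottilie's share (£720,000) is divided into 4 shares of £180,000: Ansel, Joaquin, and Winona each take £180,000; Alma's £180,000 share passes to Alma's issue.
Alma's share (£180,000) is divided into 2 shares of £90,000: Csilla and Marisol each take £90,000.

Marisol receives £90,000.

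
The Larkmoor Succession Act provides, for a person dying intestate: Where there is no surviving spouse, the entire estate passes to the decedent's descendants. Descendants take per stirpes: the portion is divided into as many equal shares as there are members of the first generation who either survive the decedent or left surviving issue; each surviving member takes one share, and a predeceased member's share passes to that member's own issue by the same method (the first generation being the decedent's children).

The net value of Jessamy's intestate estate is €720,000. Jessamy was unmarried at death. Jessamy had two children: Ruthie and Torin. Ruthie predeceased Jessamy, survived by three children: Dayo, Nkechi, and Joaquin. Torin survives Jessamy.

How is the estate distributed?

The entire €720,000 passes to the descendants.
That amount (€720,000) is divided into 2 shares of €360,000: Torin takes €360,000; Ruthie's €360,000 share passes to Ruthie's issue.
Ruthie's share (€360,000) is divided into 3 shares of €120,000: Dayo, Nkechi, and Joaquin each take €120,000.

Dayo: €120,000; Nkechi: €120,000; Joaquin: €120,000; Torin: €360,000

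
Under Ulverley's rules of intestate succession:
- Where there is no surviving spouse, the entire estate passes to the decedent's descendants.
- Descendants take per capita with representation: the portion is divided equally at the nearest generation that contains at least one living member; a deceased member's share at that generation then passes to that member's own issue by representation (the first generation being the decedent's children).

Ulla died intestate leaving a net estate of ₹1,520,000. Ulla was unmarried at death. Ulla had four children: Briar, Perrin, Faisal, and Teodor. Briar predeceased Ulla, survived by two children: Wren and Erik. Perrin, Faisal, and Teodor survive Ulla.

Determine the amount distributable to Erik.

Erik receives ₹190,000.

The entire ₹1,520,000 passes to the descendants.
That amount (₹1,520,000) is divided into 4 shares of ₹380,000: Perrin, Faisal, and Teodor each take ₹380,000; Briar's ₹380,000 share passes to Briar's issue.
Briar's share (₹380,000) is divided into 2 shares of ₹190,000: Wren and Erik each take ₹190,000.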